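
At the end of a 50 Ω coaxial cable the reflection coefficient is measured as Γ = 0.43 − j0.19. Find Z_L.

Z_L ≈ 108 − j52.6 Ω

Z_L = Z_0·(1 + Γ)/(1 − Γ) = 50·(1.43 − j0.19)/(0.57 + j0.19)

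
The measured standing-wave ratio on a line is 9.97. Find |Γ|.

|Γ| = (S − 1)/(S + 1) = (9.97 − 1)/(9.97 + 1) = 8.97/11

|Γ| ≈ 0.818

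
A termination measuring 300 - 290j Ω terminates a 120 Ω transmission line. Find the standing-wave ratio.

VSWR ≈ 5.04

Γ = (Z_L − Z_0)/(Z_L + Z_0) = (180 − j290)/(420 − j290)
|Γ| = 341/510 = 0.669
VSWR = (1 + |Γ|)/(1 − |Γ|) = 1.67/0.331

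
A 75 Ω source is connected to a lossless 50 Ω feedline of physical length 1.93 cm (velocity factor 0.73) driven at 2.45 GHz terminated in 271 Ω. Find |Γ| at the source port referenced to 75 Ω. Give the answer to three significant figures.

|Γ| ≈ 0.776

λ = v/f = 0.73·c / 2.45 GHz = 0.0894 m
βl = 2π·l/λ = 2π × 0.216 = 77.7°
tan(βl) = 4.6
Z_in = Z_0·(Z_L + jZ_0·tanβl)/(Z_0 + jZ_L·tanβl) = 9.65 − j10.5 Ω
Γ_s = (Z_in − Z_s)/(Z_in + Z_s) = (-65.4 − j10.5)/(84.6 − j10.5), |Γ_s| = 0.776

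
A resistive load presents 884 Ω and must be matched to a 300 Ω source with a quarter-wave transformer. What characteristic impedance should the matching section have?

Z_qwt = √(Z_0·R_L) = √(300 × 884) = √265200

Z_qwt ≈ 515 Ω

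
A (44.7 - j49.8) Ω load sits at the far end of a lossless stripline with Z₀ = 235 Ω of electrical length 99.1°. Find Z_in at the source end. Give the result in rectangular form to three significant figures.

tan(βl) = tan(99.1°) = -6.24
Z_in = Z_0·(Z_L + jZ_0·tanβl)/(Z_0 + jZ_L·tanβl)
     = 235·(44.7 − j1520)/(-75.9 − j279)

Z_in ≈ 1180 + j359 Ω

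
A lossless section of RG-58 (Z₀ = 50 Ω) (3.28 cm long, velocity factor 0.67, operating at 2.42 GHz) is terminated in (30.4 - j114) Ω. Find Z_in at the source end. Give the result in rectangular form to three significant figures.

Z_in ≈ 59.7 + j162 Ω

λ = v/f = 0.67·c / 2.42 GHz = 0.0831 m
βl = 2π·l/λ = 2π × 0.395 = 142°
tan(βl) = tan(142°) = -0.777
Z_in = Z_0·(Z_L + jZ_0·tanβl)/(Z_0 + jZ_L·tanβl)
     = 50·(30.4 − j153)/(-38.5 − j23.6)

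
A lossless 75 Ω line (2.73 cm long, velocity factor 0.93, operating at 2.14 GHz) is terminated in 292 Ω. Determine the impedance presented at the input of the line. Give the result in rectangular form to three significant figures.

λ = v/f = 0.93·c / 2.14 GHz = 0.13 m
βl = 2π·l/λ = 2π × 0.209 = 75.4°
tan(βl) = tan(75.4°) = 3.83
Z_in = Z_0·(Z_L + jZ_0·tanβl)/(Z_0 + jZ_L·tanβl)
     = 75·(292 + j288)/(75 + j1120)

Z_in ≈ 20.5 − j18.2 Ω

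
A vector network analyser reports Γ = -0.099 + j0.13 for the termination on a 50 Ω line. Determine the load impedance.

Z_L = Z_0·(1 + Γ)/(1 − Γ) = 50·(0.901 + j0.13)/(1.1 − j0.13)

Z_L ≈ 39.7 + j10.6 Ω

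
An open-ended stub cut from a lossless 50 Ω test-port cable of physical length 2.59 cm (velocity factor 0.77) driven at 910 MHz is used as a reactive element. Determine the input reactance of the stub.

X_in ≈ -67 Ω (capacitive)

λ = v/f = 0.77·c / 910 MHz = 0.254 m
βl = 2π·l/λ = 2π × 0.102 = 36.7°
tan(βl) = 0.746
For an open-ended stub, Z_in = −jZ_0·cot(βl) = −jZ_0/tan(βl)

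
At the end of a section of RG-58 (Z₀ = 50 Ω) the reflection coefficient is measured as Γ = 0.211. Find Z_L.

Z_L = Z_0·(1 + Γ)/(1 − Γ) = 50·(1.21)/(0.789)

Z_L ≈ 76.7 Ω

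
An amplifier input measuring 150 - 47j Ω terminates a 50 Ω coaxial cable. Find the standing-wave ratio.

Γ = (Z_L − Z_0)/(Z_L + Z_0) = (100 − j47)/(200 − j47)
|Γ| = 110/205 = 0.538
VSWR = (1 + |Γ|)/(1 − |Γ|) = 1.54/0.462

VSWR ≈ 3.33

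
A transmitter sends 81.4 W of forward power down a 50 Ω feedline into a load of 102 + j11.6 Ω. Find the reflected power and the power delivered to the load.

P_reflected ≈ 9.94 W; P_delivered ≈ 71.5 W

|Γ| = |(52 + j11.6)/(152 + j11.6)| = 0.349
|Γ|² = 0.122
P_refl = |Γ|²·P_inc = 9.94 W, P_del = (1 − |Γ|²)·P_inc = 71.5 W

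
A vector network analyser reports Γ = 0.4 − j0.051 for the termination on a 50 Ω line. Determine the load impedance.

Z_L = Z_0·(1 + Γ)/(1 − Γ) = 50·(1.4 − j0.051)/(0.6 + j0.051)

Z_L ≈ 115 − j14.1 Ω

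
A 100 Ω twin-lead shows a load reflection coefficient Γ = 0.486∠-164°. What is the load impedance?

Z_L = Z_0·(1 + Γ)/(1 − Γ) = 100·(0.533 − j0.134)/(1.47 + j0.134)

Z_L ≈ 35.2 − j12.3 Ω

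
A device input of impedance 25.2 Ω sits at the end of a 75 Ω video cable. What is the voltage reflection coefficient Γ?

Γ = -0.497

Γ = (Z_L − Z_0)/(Z_L + Z_0) = (25.2 − 75)/(25.2 + 75) = -49.8/100.2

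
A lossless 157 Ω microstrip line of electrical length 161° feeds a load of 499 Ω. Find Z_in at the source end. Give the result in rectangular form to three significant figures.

Z_in ≈ 254 + j224 Ω

tan(βl) = tan(161°) = -0.344
Z_in = Z_0·(Z_L + jZ_0·tanβl)/(Z_0 + jZ_L·tanβl)
     = 157·(499 − j54.1)/(157 − j172)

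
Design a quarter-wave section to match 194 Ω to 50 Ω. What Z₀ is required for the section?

Z_qwt ≈ 98.5 Ω

Z_qwt = √(Z_0·R_L) = √(50 × 194) = √9700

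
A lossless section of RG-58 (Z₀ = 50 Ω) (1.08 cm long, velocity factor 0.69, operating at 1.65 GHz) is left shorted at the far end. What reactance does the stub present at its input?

X_in ≈ 30 Ω (inductive)

λ = v/f = 0.69·c / 1.65 GHz = 0.125 m
βl = 2π·l/λ = 2π × 0.0861 = 31°
tan(βl) = 0.601
For a shorted stub, Z_in = jZ_0·tan(βl)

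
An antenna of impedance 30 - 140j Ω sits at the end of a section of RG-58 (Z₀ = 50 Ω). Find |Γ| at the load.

Γ = (Z_L − Z_0)/(Z_L + Z_0) = (-20 − j140)/(80 − j140)
|Γ| = 141/161

|Γ| ≈ 0.877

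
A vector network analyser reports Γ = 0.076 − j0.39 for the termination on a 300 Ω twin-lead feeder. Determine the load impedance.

Z_L = Z_0·(1 + Γ)/(1 − Γ) = 300·(1.08 − j0.39)/(0.924 + j0.39)

Z_L ≈ 251 − j233 Ω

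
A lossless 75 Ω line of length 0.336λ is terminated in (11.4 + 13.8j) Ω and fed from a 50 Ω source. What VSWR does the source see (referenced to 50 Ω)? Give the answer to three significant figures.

βl = 2π × 0.336 = 121°
tan(βl) = -1.67
Z_in = Z_0·(Z_L + jZ_0·tanβl)/(Z_0 + jZ_L·tanβl) = 24.3 − j80.4 Ω
Γ_s = (Z_in − Z_s)/(Z_in + Z_s) = (-25.7 − j80.4)/(74.3 − j80.4), |Γ_s| = 0.771
VSWR = (1 + |Γ_s|)/(1 − |Γ_s|)

VSWR ≈ 7.73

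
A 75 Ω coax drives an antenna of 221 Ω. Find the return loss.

Γ = (221 − 75)/(221 + 75) = 0.493
RL = −20·log₁₀|Γ| = −20·log₁₀(0.493)

RL ≈ 6.14 dB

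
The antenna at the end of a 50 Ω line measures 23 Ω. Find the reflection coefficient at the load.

Γ = (Z_L − Z_0)/(Z_L + Z_0) = (23 − 50)/(23 + 50) = -27/73

Γ = -0.37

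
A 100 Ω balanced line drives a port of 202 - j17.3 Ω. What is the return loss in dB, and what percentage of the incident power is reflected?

RL ≈ 9.32 dB; 11.7% of incident power reflected

Γ = (102 − j17.3)/(302 − j17.3), |Γ| = 0.342
RL = −20·log₁₀(0.342) = 9.32 dB
P_refl/P_inc = |Γ|² = 0.117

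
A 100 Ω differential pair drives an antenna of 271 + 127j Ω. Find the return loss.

RL ≈ 5.3 dB

Γ = (171 + j127)/(371 + j127), |Γ| = 0.543
RL = −20·log₁₀|Γ| = −20·log₁₀(0.543)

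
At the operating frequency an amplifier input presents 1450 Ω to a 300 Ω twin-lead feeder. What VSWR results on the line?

VSWR ≈ 4.83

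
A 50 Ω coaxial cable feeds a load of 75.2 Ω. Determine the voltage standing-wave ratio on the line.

Γ = (75.2 − 50)/(75.2 + 50) = 0.201
VSWR = (1 + 0.201)/(1 − 0.201)

VSWR ≈ 1.5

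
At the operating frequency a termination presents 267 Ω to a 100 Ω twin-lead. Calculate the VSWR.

VSWR ≈ 2.67

Γ = (267 − 100)/(267 + 100) = 0.455
VSWR = (1 + 0.455)/(1 − 0.455)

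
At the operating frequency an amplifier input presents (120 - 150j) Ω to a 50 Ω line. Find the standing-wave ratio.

VSWR ≈ 6.41

Γ = (Z_L − Z_0)/(Z_L + Z_0) = (70 − j150)/(170 − j150)
|Γ| = 166/227 = 0.73
VSWR = (1 + |Γ|)/(1 − |Γ|) = 1.73/0.27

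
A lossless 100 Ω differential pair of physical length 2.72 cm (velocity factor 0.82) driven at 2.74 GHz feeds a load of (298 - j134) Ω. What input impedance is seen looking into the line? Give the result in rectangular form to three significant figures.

Z_in ≈ 33.8 + j45.8 Ω

λ = v/f = 0.82·c / 2.74 GHz = 0.0898 m
βl = 2π·l/λ = 2π × 0.303 = 109°
tan(βl) = tan(109°) = -2.89
Z_in = Z_0·(Z_L + jZ_0·tanβl)/(Z_0 + jZ_L·tanβl)
     = 100·(298 − j423)/(-288 − j862)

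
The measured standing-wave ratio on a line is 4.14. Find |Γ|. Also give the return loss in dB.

|Γ| = (S − 1)/(S + 1) = (4.14 − 1)/(4.14 + 1) = 3.14/5.14
RL = −20·log₁₀|Γ| = −20·log₁₀(0.611)

|Γ| ≈ 0.611; return loss ≈ 4.28 dB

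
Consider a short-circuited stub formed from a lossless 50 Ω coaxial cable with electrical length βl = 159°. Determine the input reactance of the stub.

X_in ≈ -19.2 Ω (capacitive)

tan(βl) = -0.384
For a short-circuited stub, Z_in = jZ_0·tan(βl)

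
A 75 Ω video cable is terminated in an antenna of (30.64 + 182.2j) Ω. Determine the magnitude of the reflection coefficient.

Γ = (Z_L − Z_0)/(Z_L + Z_0) = (-44.36 + j182.2)/(105.6 + j182.2)
|Γ| = 188/211

|Γ| ≈ 0.89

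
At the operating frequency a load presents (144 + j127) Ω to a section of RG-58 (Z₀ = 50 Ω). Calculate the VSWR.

VSWR ≈ 5.28

Γ = (Z_L − Z_0)/(Z_L + Z_0) = (94 + j127)/(194 + j127)
|Γ| = 158/232 = 0.681
VSWR = (1 + |Γ|)/(1 − |Γ|) = 1.68/0.319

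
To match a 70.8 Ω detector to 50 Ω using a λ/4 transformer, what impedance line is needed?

Z_qwt ≈ 59.5 Ω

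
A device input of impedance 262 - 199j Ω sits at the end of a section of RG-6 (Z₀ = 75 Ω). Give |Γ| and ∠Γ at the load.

Γ = (Z_L − Z_0)/(Z_L + Z_0) = (187 − j199)/(337 − j199)
|Γ| = 273/391 = 0.698

Γ ≈ 0.698 ∠ -16.2°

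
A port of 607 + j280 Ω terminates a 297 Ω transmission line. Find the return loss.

Γ = (310 + j280)/(904 + j280), |Γ| = 0.441
RL = −20·log₁₀|Γ| = −20·log₁₀(0.441)

RL ≈ 7.1 dB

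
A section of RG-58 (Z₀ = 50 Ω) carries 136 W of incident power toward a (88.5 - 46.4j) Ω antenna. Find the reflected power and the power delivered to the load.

P_reflected ≈ 23.2 W; P_delivered ≈ 113 W

|Γ| = |(38.5 − j46.4)/(138.5 − j46.4)| = 0.413
|Γ|² = 0.17
P_refl = |Γ|²·P_inc = 23.2 W, P_del = (1 − |Γ|²)·P_inc = 113 W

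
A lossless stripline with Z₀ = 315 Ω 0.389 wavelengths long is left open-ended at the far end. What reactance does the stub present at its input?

X_in ≈ 376 Ω (inductive)

βl = 2π × 0.389 = 140°
tan(βl) = -0.838
For an open-ended stub, Z_in = −jZ_0·cot(βl) = −jZ_0/tan(βl)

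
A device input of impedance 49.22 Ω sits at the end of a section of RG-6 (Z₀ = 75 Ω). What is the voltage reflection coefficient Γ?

Γ = -0.208

Γ = (Z_L − Z_0)/(Z_L + Z_0) = (49.22 − 75)/(49.22 + 75) = -25.78/124.2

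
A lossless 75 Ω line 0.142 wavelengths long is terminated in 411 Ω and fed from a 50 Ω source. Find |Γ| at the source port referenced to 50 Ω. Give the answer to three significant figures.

|Γ| ≈ 0.692

βl = 2π × 0.142 = 51.1°
tan(βl) = 1.24
Z_in = Z_0·(Z_L + jZ_0·tanβl)/(Z_0 + jZ_L·tanβl) = 22.1 − j57.2 Ω
Γ_s = (Z_in − Z_s)/(Z_in + Z_s) = (-27.9 − j57.2)/(72.1 − j57.2), |Γ_s| = 0.692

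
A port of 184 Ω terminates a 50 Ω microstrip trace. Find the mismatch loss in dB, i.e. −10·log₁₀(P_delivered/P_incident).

mismatch loss ≈ 1.73 dB

Γ = (184 − 50)/(184 + 50) = 0.573
|Γ|² = 0.328, so P_del/P_inc = 1 − |Γ|² = 0.672
ML = −10·log₁₀(1 − |Γ|²)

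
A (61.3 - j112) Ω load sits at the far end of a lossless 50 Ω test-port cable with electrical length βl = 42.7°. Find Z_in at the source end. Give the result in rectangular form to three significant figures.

Z_in ≈ 10.6 − j25.4 Ω

tan(βl) = tan(42.7°) = 0.923
Z_in = Z_0·(Z_L + jZ_0·tanβl)/(Z_0 + jZ_L·tanβl)
     = 50·(61.3 − j65.9)/(153 + j56.6)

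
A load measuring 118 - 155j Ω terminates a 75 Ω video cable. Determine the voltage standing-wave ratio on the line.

VSWR ≈ 4.71

Γ = (Z_L − Z_0)/(Z_L + Z_0) = (43 − j155)/(193 − j155)
|Γ| = 161/248 = 0.65
VSWR = (1 + |Γ|)/(1 − |Γ|) = 1.65/0.35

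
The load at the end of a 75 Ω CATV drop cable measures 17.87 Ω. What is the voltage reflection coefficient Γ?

Γ = (Z_L − Z_0)/(Z_L + Z_0) = (17.87 − 75)/(17.87 + 75) = -57.13/92.87

Γ = -0.615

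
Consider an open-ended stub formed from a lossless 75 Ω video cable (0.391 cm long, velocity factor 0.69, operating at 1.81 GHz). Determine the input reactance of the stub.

λ = v/f = 0.69·c / 1.81 GHz = 0.114 m
βl = 2π·l/λ = 2π × 0.0342 = 12.3°
tan(βl) = 0.218
For an open-ended stub, Z_in = −jZ_0·cot(βl) = −jZ_0/tan(βl)

X_in ≈ -344 Ω (capacitive)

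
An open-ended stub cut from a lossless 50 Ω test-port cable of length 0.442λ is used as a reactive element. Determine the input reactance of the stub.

X_in ≈ 131 Ω (inductive)

βl = 2π × 0.442 = 159°
tan(βl) = -0.381
For an open-ended stub, Z_in = −jZ_0·cot(βl) = −jZ_0/tan(βl)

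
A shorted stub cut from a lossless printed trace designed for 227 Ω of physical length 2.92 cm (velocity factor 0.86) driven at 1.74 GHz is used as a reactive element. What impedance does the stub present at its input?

Z_in ≈ +j655 Ω

λ = v/f = 0.86·c / 1.74 GHz = 0.148 m
βl = 2π·l/λ = 2π × 0.197 = 70.9°
tan(βl) = 2.89
For a shorted stub, Z_in = jZ_0·tan(βl)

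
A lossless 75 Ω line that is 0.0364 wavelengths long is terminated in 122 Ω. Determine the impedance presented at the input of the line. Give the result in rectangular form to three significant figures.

Z_in ≈ 112 − j25.1 Ω

βl = 2π × 0.0364 = 13.1°
tan(βl) = tan(13.1°) = 0.233
Z_in = Z_0·(Z_L + jZ_0·tanβl)/(Z_0 + jZ_L·tanβl)
     = 75·(122 + j17.5)/(75 + j28.4)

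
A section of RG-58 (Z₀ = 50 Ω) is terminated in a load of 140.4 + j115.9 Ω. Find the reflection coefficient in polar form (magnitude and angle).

Γ = (Z_L − Z_0)/(Z_L + Z_0) = (90.4 + j115.9)/(190.4 + j115.9)
|Γ| = 147/223 = 0.659

Γ ≈ 0.659 ∠ 20.7°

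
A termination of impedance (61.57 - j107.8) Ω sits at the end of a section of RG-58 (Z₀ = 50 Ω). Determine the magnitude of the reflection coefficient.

|Γ| ≈ 0.699

Γ = (Z_L − Z_0)/(Z_L + Z_0) = (11.57 − j107.8)/(111.6 − j107.8)
|Γ| = 108/155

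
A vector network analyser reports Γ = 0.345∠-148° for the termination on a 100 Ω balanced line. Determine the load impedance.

Z_L = Z_0·(1 + Γ)/(1 − Γ) = 100·(0.707 − j0.183)/(1.29 + j0.183)

Z_L ≈ 51.7 − j21.5 Ω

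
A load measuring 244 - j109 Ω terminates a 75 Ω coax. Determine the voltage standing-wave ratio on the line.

VSWR ≈ 3.96

Γ = (Z_L − Z_0)/(Z_L + Z_0) = (169 − j109)/(319 − j109)
|Γ| = 201/337 = 0.597
VSWR = (1 + |Γ|)/(1 − |Γ|) = 1.6/0.403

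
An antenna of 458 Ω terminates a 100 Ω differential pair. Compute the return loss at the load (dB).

RL ≈ 3.86 dB

Γ = (458 − 100)/(458 + 100) = 0.642
RL = −20·log₁₀|Γ| = −20·log₁₀(0.642)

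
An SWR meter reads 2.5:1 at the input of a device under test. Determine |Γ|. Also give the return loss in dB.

|Γ| ≈ 0.429; return loss ≈ 7.36 dB

|Γ| = (S − 1)/(S + 1) = (2.5 − 1)/(2.5 + 1) = 1.5/3.5
RL = −20·log₁₀|Γ| = −20·log₁₀(0.429)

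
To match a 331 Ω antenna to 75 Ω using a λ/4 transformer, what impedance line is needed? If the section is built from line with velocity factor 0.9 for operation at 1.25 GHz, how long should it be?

Z_qwt ≈ 158 Ω; length ≈ 5.4 cm

Z_qwt = √(Z_0·R_L) = √(75 × 331) = √24820
λ = 0.9·c/f = 0.216 m, so l = λ/4 = 0.054 m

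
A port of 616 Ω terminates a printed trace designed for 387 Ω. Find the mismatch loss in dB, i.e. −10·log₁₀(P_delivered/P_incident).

Γ = (616 − 387)/(616 + 387) = 0.228
|Γ|² = 0.0521, so P_del/P_inc = 1 − |Γ|² = 0.948
ML = −10·log₁₀(1 − |Γ|²)

mismatch loss ≈ 0.233 dB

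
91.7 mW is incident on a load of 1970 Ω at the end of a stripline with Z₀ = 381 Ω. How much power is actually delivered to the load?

P_delivered ≈ 49.8 mW

Γ = (1970 − 381)/(1970 + 381) = 0.676
|Γ|² = 0.457
P_refl = |Γ|²·P_inc = 41.9 mW, P_del = (1 − |Γ|²)·P_inc = 49.8 mW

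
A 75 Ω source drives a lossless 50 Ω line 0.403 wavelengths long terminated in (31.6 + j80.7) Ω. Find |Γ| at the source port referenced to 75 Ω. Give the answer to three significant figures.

βl = 2π × 0.403 = 145°
tan(βl) = -0.698
Z_in = Z_0·(Z_L + jZ_0·tanβl)/(Z_0 + jZ_L·tanβl) = 9.96 + j23.6 Ω
Γ_s = (Z_in − Z_s)/(Z_in + Z_s) = (-65 + j23.6)/(85 + j23.6), |Γ_s| = 0.785

|Γ| ≈ 0.785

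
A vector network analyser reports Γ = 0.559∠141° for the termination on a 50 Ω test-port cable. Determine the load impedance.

Z_L = Z_0·(1 + Γ)/(1 − Γ) = 50·(0.566 + j0.352)/(1.43 − j0.352)

Z_L ≈ 15.8 + j16.1 Ω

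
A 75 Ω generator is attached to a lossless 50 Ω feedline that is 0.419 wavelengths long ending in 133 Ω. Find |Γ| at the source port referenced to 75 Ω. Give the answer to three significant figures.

|Γ| ≈ 0.406

βl = 2π × 0.419 = 151°
tan(βl) = -0.558
Z_in = Z_0·(Z_L + jZ_0·tanβl)/(Z_0 + jZ_L·tanβl) = 54.5 + j52.9 Ω
Γ_s = (Z_in − Z_s)/(Z_in + Z_s) = (-20.5 + j52.9)/(129 + j52.9), |Γ_s| = 0.406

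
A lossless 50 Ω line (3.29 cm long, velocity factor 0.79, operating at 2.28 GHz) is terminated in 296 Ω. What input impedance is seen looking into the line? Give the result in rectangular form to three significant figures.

Z_in ≈ 10.1 + j21.4 Ω

λ = v/f = 0.79·c / 2.28 GHz = 0.104 m
βl = 2π·l/λ = 2π × 0.317 = 114°
tan(βl) = tan(114°) = -2.25
Z_in = Z_0·(Z_L + jZ_0·tanβl)/(Z_0 + jZ_L·tanβl)
     = 50·(296 − j113)/(50 − j667)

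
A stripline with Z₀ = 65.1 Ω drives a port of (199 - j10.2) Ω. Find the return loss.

RL ≈ 5.88 dB

Γ = (133.9 − j10.2)/(264.1 − j10.2), |Γ| = 0.508
RL = −20·log₁₀|Γ| = −20·log₁₀(0.508)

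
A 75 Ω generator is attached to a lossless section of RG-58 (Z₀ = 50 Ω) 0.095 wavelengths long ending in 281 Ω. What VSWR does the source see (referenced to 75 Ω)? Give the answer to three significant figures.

βl = 2π × 0.095 = 34.2°
tan(βl) = 0.68
Z_in = Z_0·(Z_L + jZ_0·tanβl)/(Z_0 + jZ_L·tanβl) = 26.4 − j66.7 Ω
Γ_s = (Z_in − Z_s)/(Z_in + Z_s) = (-48.6 − j66.7)/(101 − j66.7), |Γ_s| = 0.68
VSWR = (1 + |Γ_s|)/(1 − |Γ_s|)

VSWR ≈ 5.26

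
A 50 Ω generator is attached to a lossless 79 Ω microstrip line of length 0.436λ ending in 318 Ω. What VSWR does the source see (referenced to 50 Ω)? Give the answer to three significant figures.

βl = 2π × 0.436 = 157°
tan(βl) = -0.425
Z_in = Z_0·(Z_L + jZ_0·tanβl)/(Z_0 + jZ_L·tanβl) = 95.5 + j130 Ω
Γ_s = (Z_in − Z_s)/(Z_in + Z_s) = (45.5 + j130)/(146 + j130), |Γ_s| = 0.706
VSWR = (1 + |Γ_s|)/(1 − |Γ_s|)

VSWR ≈ 5.8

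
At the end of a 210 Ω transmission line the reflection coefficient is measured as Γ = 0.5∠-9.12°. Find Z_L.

Z_L ≈ 600 − j127 Ω

Z_L = Z_0·(1 + Γ)/(1 − Γ) = 210·(1.49 − j0.0793)/(0.506 + j0.0793)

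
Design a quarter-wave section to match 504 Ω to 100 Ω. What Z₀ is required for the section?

Z_qwt ≈ 224 Ω

Z_qwt = √(Z_0·R_L) = √(100 × 504) = √50400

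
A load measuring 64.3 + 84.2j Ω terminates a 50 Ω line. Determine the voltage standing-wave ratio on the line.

VSWR ≈ 4.02

Γ = (Z_L − Z_0)/(Z_L + Z_0) = (14.3 + j84.2)/(114.3 + j84.2)
|Γ| = 85.4/142 = 0.602
VSWR = (1 + |Γ|)/(1 − |Γ|) = 1.6/0.398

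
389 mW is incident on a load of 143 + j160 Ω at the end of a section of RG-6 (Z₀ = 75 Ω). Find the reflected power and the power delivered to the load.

|Γ| = |(68 + j160)/(218 + j160)| = 0.643
|Γ|² = 0.413
P_refl = |Γ|²·P_inc = 161 mW, P_del = (1 − |Γ|²)·P_inc = 228 mW

P_reflected ≈ 161 mW; P_delivered ≈ 228 mW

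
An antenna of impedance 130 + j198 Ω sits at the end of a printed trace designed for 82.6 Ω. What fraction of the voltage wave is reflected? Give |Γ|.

|Γ| ≈ 0.701

Γ = (Z_L − Z_0)/(Z_L + Z_0) = (47.4 + j198)/(212.6 + j198)
|Γ| = 204/291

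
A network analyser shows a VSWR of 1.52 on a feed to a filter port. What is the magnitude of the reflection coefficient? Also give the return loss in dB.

|Γ| ≈ 0.206; return loss ≈ 13.7 dB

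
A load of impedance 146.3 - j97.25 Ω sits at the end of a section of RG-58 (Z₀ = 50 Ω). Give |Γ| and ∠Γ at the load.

Γ = (Z_L − Z_0)/(Z_L + Z_0) = (96.3 − j97.25)/(196.3 − j97.25)
|Γ| = 137/219 = 0.625

Γ ≈ 0.625 ∠ -18.9°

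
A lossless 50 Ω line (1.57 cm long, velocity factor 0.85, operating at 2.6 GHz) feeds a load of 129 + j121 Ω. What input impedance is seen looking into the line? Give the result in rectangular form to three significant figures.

λ = v/f = 0.85·c / 2.6 GHz = 0.0981 m
βl = 2π·l/λ = 2π × 0.16 = 57.6°
tan(βl) = tan(57.6°) = 1.58
Z_in = Z_0·(Z_L + jZ_0·tanβl)/(Z_0 + jZ_L·tanβl)
     = 50·(129 + j200)/(-141 + j203)

Z_in ≈ 18.4 − j44.4 Ω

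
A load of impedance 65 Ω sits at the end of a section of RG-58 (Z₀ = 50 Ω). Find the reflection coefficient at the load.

Γ = 0.13

Γ = (Z_L − Z_0)/(Z_L + Z_0) = (65 − 50)/(65 + 50) = 15/115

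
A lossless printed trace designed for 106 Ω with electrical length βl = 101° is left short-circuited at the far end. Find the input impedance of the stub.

tan(βl) = -5.14
For a short-circuited stub, Z_in = jZ_0·tan(βl)

Z_in ≈ −j545 Ω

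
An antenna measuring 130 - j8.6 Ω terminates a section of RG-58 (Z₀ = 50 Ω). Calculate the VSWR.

VSWR ≈ 2.61

Γ = (Z_L − Z_0)/(Z_L + Z_0) = (80 − j8.6)/(180 − j8.6)
|Γ| = 80.5/180 = 0.446
VSWR = (1 + |Γ|)/(1 − |Γ|) = 1.45/0.554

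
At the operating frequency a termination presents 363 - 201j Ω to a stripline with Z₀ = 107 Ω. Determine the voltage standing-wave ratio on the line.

VSWR ≈ 4.51

Γ = (Z_L − Z_0)/(Z_L + Z_0) = (256 − j201)/(470 − j201)
|Γ| = 325/511 = 0.637
VSWR = (1 + |Γ|)/(1 − |Γ|) = 1.64/0.363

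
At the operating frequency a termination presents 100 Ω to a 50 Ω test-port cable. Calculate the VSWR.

VSWR ≈ 2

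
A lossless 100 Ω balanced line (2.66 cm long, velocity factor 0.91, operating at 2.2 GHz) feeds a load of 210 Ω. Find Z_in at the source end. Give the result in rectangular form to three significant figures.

Z_in ≈ 49.5 − j17.4 Ω

λ = v/f = 0.91·c / 2.2 GHz = 0.124 m
βl = 2π·l/λ = 2π × 0.214 = 77.2°
tan(βl) = tan(77.2°) = 4.39
Z_in = Z_0·(Z_L + jZ_0·tanβl)/(Z_0 + jZ_L·tanβl)
     = 100·(210 + j439)/(100 + j922)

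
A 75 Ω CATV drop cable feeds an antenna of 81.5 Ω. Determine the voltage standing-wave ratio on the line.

VSWR ≈ 1.09

Γ = (81.5 − 75)/(81.5 + 75) = 0.0415
VSWR = (1 + 0.0415)/(1 − 0.0415)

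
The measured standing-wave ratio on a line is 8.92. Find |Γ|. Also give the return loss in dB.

|Γ| = (S − 1)/(S + 1) = (8.92 − 1)/(8.92 + 1) = 7.92/9.92
RL = −20·log₁₀|Γ| = −20·log₁₀(0.798)

|Γ| ≈ 0.798; return loss ≈ 1.96 dB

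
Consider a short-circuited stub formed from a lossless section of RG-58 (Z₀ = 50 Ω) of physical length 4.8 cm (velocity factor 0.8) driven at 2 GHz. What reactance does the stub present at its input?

X_in ≈ -36.3 Ω (capacitive)

λ = v/f = 0.8·c / 2 GHz = 0.12 m
βl = 2π·l/λ = 2π × 0.4 = 144°
tan(βl) = -0.727
For a short-circuited stub, Z_in = jZ_0·tan(βl)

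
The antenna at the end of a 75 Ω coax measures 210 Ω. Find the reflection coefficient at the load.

Γ = (Z_L − Z_0)/(Z_L + Z_0) = (210 − 75)/(210 + 75) = 135/285

Γ = 0.474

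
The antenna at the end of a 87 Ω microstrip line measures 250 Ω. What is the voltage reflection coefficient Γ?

Γ = (Z_L − Z_0)/(Z_L + Z_0) = (250 − 87)/(250 + 87) = 163/337

Γ = 0.484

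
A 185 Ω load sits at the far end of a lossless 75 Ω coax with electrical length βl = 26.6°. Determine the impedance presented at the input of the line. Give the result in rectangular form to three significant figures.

Z_in ≈ 91.6 − j75.6 Ω

tan(βl) = tan(26.6°) = 0.501
Z_in = Z_0·(Z_L + jZ_0·tanβl)/(Z_0 + jZ_L·tanβl)
     = 75·(185 + j37.6)/(75 + j92.6)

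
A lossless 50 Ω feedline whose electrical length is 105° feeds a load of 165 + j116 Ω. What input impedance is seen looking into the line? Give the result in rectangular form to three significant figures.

tan(βl) = tan(105°) = -3.73
Z_in = Z_0·(Z_L + jZ_0·tanβl)/(Z_0 + jZ_L·tanβl)
     = 50·(165 − j70.6)/(483 − j616)

Z_in ≈ 10.1 + j5.51 Ω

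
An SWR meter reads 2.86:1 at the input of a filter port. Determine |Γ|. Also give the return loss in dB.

|Γ| = (S − 1)/(S + 1) = (2.86 − 1)/(2.86 + 1) = 1.86/3.86
RL = −20·log₁₀|Γ| = −20·log₁₀(0.482)

|Γ| ≈ 0.482; return loss ≈ 6.34 dB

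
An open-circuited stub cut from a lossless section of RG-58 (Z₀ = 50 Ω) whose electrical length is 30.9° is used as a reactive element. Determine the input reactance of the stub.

tan(βl) = 0.598
For an open-circuited stub, Z_in = −jZ_0·cot(βl) = −jZ_0/tan(βl)

X_in ≈ -83.5 Ω (capacitive)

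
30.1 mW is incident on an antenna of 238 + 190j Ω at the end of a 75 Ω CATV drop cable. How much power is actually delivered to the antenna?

P_delivered ≈ 16 mW

|Γ| = |(163 + j190)/(313 + j190)| = 0.684
|Γ|² = 0.467
P_refl = |Γ|²·P_inc = 14.1 mW, P_del = (1 − |Γ|²)·P_inc = 16 mW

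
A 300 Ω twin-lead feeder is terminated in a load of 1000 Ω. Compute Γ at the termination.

Γ = 0.538

Γ = (Z_L − Z_0)/(Z_L + Z_0) = (1000 − 300)/(1000 + 300) = 700/1300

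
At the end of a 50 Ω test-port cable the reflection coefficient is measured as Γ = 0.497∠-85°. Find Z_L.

Z_L ≈ 32.4 − j42.7 Ω

Z_L = Z_0·(1 + Γ)/(1 − Γ) = 50·(1.04 − j0.495)/(0.957 + j0.495)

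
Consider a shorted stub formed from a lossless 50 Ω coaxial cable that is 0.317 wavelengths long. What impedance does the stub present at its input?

Z_in ≈ −j112 Ω

βl = 2π × 0.317 = 114°
tan(βl) = -2.23
For a shorted stub, Z_in = jZ_0·tan(βl)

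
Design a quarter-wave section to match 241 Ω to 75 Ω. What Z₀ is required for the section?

Z_qwt ≈ 134 Ω

Z_qwt = √(Z_0·R_L) = √(75 × 241) = √18080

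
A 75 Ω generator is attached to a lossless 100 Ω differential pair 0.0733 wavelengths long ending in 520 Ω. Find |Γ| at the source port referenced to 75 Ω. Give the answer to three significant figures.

|Γ| ≈ 0.728

βl = 2π × 0.0733 = 26.4°
tan(βl) = 0.496
Z_in = Z_0·(Z_L + jZ_0·tanβl)/(Z_0 + jZ_L·tanβl) = 84.6 − j169 Ω
Γ_s = (Z_in − Z_s)/(Z_in + Z_s) = (9.64 − j169)/(160 − j169), |Γ_s| = 0.728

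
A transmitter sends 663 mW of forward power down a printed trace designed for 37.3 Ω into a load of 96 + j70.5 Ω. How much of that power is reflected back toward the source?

P_reflected ≈ 245 mW

|Γ| = |(58.7 + j70.5)/(133.3 + j70.5)| = 0.608
|Γ|² = 0.37
P_refl = |Γ|²·P_inc = 245 mW, P_del = (1 − |Γ|²)·P_inc = 418 mW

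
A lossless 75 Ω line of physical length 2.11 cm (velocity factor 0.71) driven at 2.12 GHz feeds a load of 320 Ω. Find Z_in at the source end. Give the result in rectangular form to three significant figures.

Z_in ≈ 18.7 − j18.1 Ω

λ = v/f = 0.71·c / 2.12 GHz = 0.1 m
βl = 2π·l/λ = 2π × 0.21 = 75.6°
tan(βl) = tan(75.6°) = 3.9
Z_in = Z_0·(Z_L + jZ_0·tanβl)/(Z_0 + jZ_L·tanβl)
     = 75·(320 + j292)/(75 + j1250)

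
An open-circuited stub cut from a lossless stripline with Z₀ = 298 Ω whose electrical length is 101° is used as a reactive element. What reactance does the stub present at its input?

tan(βl) = -5.14
For an open-circuited stub, Z_in = −jZ_0·cot(βl) = −jZ_0/tan(βl)

X_in ≈ 57.9 Ω (inductive)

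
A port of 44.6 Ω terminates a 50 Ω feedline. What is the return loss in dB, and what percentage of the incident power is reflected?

RL ≈ 24.9 dB; 0.326% of incident power reflected

Γ = (44.6 − 50)/(44.6 + 50) = -0.0571
RL = −20·log₁₀(0.0571) = 24.9 dB
P_refl/P_inc = |Γ|² = 0.00326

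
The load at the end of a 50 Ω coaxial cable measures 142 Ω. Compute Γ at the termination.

Γ = (Z_L − Z_0)/(Z_L + Z_0) = (142 − 50)/(142 + 50) = 92/192

Γ = 0.479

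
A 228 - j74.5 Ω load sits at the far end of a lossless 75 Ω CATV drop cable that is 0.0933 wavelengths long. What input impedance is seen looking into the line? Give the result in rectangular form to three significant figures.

Z_in ≈ 48.1 − j73.4 Ω

βl = 2π × 0.0933 = 33.6°
tan(βl) = tan(33.6°) = 0.664
Z_in = Z_0·(Z_L + jZ_0·tanβl)/(Z_0 + jZ_L·tanβl)
     = 75·(228 − j24.7)/(124 + j151)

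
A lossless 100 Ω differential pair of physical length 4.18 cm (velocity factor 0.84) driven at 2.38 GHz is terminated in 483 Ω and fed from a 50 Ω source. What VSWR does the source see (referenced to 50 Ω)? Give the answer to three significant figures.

λ = v/f = 0.84·c / 2.38 GHz = 0.106 m
βl = 2π·l/λ = 2π × 0.395 = 142°
tan(βl) = -0.778
Z_in = Z_0·(Z_L + jZ_0·tanβl)/(Z_0 + jZ_L·tanβl) = 51.3 + j115 Ω
Γ_s = (Z_in − Z_s)/(Z_in + Z_s) = (1.28 + j115)/(101 + j115), |Γ_s| = 0.75
VSWR = (1 + |Γ_s|)/(1 − |Γ_s|)

VSWR ≈ 7.01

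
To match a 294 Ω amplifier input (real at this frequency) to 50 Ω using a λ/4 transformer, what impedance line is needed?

Z_qwt = √(Z_0·R_L) = √(50 × 294) = √14700

Z_qwt ≈ 121 Ω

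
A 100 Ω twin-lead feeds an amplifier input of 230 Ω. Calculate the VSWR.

VSWR ≈ 2.3

Γ = (230 − 100)/(230 + 100) = 0.394
VSWR = (1 + 0.394)/(1 − 0.394)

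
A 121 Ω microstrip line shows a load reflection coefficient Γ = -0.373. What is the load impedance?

Z_L = Z_0·(1 + Γ)/(1 − Γ) = 121·(0.627)/(1.37)

Z_L ≈ 55.3 Ω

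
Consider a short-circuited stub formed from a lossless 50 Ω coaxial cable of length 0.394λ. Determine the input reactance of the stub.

X_in ≈ -39.3 Ω (capacitive)

βl = 2π × 0.394 = 142°
tan(βl) = -0.786
For a short-circuited stub, Z_in = jZ_0·tan(βl)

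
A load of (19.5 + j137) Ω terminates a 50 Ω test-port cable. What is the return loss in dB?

Γ = (-30.5 + j137)/(69.5 + j137), |Γ| = 0.914
RL = −20·log₁₀|Γ| = −20·log₁₀(0.914)

RL ≈ 0.784 dB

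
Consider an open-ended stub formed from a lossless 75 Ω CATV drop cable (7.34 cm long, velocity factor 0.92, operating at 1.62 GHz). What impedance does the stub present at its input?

Z_in ≈ +j162 Ω

λ = v/f = 0.92·c / 1.62 GHz = 0.17 m
βl = 2π·l/λ = 2π × 0.431 = 155°
tan(βl) = -0.464
For an open-ended stub, Z_in = −jZ_0·cot(βl) = −jZ_0/tan(βl)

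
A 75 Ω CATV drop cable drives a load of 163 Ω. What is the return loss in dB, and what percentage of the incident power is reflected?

Γ = (163 − 75)/(163 + 75) = 0.37
RL = −20·log₁₀(0.37) = 8.64 dB
P_refl/P_inc = |Γ|² = 0.137

RL ≈ 8.64 dB; 13.7% of incident power reflected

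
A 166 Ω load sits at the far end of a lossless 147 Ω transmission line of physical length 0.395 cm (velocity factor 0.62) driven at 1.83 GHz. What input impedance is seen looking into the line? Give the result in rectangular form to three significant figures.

Z_in ≈ 163 − j9.34 Ω

λ = v/f = 0.62·c / 1.83 GHz = 0.102 m
βl = 2π·l/λ = 2π × 0.0389 = 14°
tan(βl) = tan(14°) = 0.249
Z_in = Z_0·(Z_L + jZ_0·tanβl)/(Z_0 + jZ_L·tanβl)
     = 147·(166 + j36.6)/(147 + j41.4)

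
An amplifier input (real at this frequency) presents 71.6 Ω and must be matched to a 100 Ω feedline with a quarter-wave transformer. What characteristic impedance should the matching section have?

Z_qwt ≈ 84.6 Ω

Z_qwt = √(Z_0·R_L) = √(100 × 71.6) = √7160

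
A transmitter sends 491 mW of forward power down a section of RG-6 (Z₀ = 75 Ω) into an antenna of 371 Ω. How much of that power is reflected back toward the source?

P_reflected ≈ 216 mW

Γ = (371 − 75)/(371 + 75) = 0.664
|Γ|² = 0.44
P_refl = |Γ|²·P_inc = 216 mW, P_del = (1 − |Γ|²)·P_inc = 275 mW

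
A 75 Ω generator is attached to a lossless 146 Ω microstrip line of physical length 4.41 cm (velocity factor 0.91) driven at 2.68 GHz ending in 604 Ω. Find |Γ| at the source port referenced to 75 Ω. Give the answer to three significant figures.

|Γ| ≈ 0.753

λ = v/f = 0.91·c / 2.68 GHz = 0.102 m
βl = 2π·l/λ = 2π × 0.433 = 156°
tan(βl) = -0.448
Z_in = Z_0·(Z_L + jZ_0·tanβl)/(Z_0 + jZ_L·tanβl) = 163 + j238 Ω
Γ_s = (Z_in − Z_s)/(Z_in + Z_s) = (88.4 + j238)/(238 + j238), |Γ_s| = 0.753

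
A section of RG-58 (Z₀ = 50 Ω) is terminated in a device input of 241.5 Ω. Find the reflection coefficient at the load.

Γ = (Z_L − Z_0)/(Z_L + Z_0) = (241.5 − 50)/(241.5 + 50) = 191.5/291.5

Γ = 0.657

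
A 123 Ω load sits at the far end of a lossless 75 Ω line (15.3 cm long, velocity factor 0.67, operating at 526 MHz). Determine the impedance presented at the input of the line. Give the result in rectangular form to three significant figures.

Z_in ≈ 77.9 + j38.1 Ω

λ = v/f = 0.67·c / 526 MHz = 0.382 m
βl = 2π·l/λ = 2π × 0.4 = 144°
tan(βl) = tan(144°) = -0.723
Z_in = Z_0·(Z_L + jZ_0·tanβl)/(Z_0 + jZ_L·tanβl)
     = 75·(123 − j54.2)/(75 − j88.9)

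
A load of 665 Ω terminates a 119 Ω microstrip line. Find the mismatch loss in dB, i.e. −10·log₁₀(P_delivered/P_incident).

mismatch loss ≈ 2.88 dB

Γ = (665 − 119)/(665 + 119) = 0.696
|Γ|² = 0.485, so P_del/P_inc = 1 − |Γ|² = 0.515
ML = −10·log₁₀(1 − |Γ|²)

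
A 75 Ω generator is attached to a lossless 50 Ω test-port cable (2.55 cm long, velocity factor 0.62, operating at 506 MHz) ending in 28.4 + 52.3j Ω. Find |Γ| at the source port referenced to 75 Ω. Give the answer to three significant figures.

|Γ| ≈ 0.486

λ = v/f = 0.62·c / 506 MHz = 0.368 m
βl = 2π·l/λ = 2π × 0.0694 = 25°
tan(βl) = 0.466
Z_in = Z_0·(Z_L + jZ_0·tanβl)/(Z_0 + jZ_L·tanβl) = 104 + j93.9 Ω
Γ_s = (Z_in − Z_s)/(Z_in + Z_s) = (28.8 + j93.9)/(179 + j93.9), |Γ_s| = 0.486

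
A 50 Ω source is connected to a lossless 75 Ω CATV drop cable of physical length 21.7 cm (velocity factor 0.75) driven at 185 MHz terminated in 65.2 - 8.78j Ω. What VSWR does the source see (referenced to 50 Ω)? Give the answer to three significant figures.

VSWR ≈ 1.53

λ = v/f = 0.75·c / 185 MHz = 1.22 m
βl = 2π·l/λ = 2π × 0.178 = 64.2°
tan(βl) = 2.07
Z_in = Z_0·(Z_L + jZ_0·tanβl)/(Z_0 + jZ_L·tanβl) = 72.1 + j13.5 Ω
Γ_s = (Z_in − Z_s)/(Z_in + Z_s) = (22.1 + j13.5)/(122 + j13.5), |Γ_s| = 0.211
VSWR = (1 + |Γ_s|)/(1 − |Γ_s|)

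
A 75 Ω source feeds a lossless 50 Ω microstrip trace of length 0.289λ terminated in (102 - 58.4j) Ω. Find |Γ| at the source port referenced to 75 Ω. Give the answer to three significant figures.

βl = 2π × 0.289 = 104°
tan(βl) = -4
Z_in = Z_0·(Z_L + jZ_0·tanβl)/(Z_0 + jZ_L·tanβl) = 21.7 + j22.2 Ω
Γ_s = (Z_in − Z_s)/(Z_in + Z_s) = (-53.3 + j22.2)/(96.7 + j22.2), |Γ_s| = 0.583

|Γ| ≈ 0.583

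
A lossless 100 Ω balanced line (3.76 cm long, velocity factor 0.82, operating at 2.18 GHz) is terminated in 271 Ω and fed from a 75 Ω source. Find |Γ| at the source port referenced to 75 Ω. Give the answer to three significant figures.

|Γ| ≈ 0.422

λ = v/f = 0.82·c / 2.18 GHz = 0.113 m
βl = 2π·l/λ = 2π × 0.333 = 120°
tan(βl) = -1.74
Z_in = Z_0·(Z_L + jZ_0·tanβl)/(Z_0 + jZ_L·tanβl) = 47 + j47.6 Ω
Γ_s = (Z_in − Z_s)/(Z_in + Z_s) = (-28 + j47.6)/(122 + j47.6), |Γ_s| = 0.422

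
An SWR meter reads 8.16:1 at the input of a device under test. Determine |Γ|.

|Γ| ≈ 0.782

|Γ| = (S − 1)/(S + 1) = (8.16 − 1)/(8.16 + 1) = 7.16/9.16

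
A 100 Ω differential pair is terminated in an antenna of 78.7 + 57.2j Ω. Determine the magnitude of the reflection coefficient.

|Γ| ≈ 0.325

Γ = (Z_L − Z_0)/(Z_L + Z_0) = (-21.3 + j57.2)/(178.7 + j57.2)
|Γ| = 61/188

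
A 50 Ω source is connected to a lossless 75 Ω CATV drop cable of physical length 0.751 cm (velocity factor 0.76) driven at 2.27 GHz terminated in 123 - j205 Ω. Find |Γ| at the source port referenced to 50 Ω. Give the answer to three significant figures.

λ = v/f = 0.76·c / 2.27 GHz = 0.1 m
βl = 2π·l/λ = 2π × 0.0748 = 26.9°
tan(βl) = 0.508
Z_in = Z_0·(Z_L + jZ_0·tanβl)/(Z_0 + jZ_L·tanβl) = 24.2 − j78.3 Ω
Γ_s = (Z_in − Z_s)/(Z_in + Z_s) = (-25.8 − j78.3)/(74.2 − j78.3), |Γ_s| = 0.764

|Γ| ≈ 0.764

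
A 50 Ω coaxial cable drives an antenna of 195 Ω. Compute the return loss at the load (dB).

Γ = (195 − 50)/(195 + 50) = 0.592
RL = −20·log₁₀|Γ| = −20·log₁₀(0.592)

RL ≈ 4.56 dB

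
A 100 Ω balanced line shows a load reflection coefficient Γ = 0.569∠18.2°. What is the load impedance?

Z_L = Z_0·(1 + Γ)/(1 − Γ) = 100·(1.54 + j0.178)/(0.459 − j0.178)

Z_L ≈ 279 + j146 Ω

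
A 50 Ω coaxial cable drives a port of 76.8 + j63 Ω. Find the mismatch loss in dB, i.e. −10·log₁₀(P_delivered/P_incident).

Γ = (26.8 + j63)/(126.8 + j63), |Γ| = 0.484
|Γ|² = 0.234, so P_del/P_inc = 1 − |Γ|² = 0.766
ML = −10·log₁₀(1 − |Γ|²)

mismatch loss ≈ 1.16 dB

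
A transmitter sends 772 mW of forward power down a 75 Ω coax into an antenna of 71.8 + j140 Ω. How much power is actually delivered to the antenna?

|Γ| = |(-3.2 + j140)/(146.8 + j140)| = 0.69
|Γ|² = 0.477
P_refl = |Γ|²·P_inc = 368 mW, P_del = (1 − |Γ|²)·P_inc = 404 mW

P_delivered ≈ 404 mW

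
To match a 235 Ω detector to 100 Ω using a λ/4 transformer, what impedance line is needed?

Z_qwt ≈ 153 Ω

Z_qwt = √(Z_0·R_L) = √(100 × 235) = √23500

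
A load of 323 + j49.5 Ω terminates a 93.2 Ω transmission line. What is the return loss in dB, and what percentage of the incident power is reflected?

RL ≈ 5.02 dB; 31.5% of incident power reflected

Γ = (229.8 + j49.5)/(416.2 + j49.5), |Γ| = 0.561
RL = −20·log₁₀(0.561) = 5.02 dB
P_refl/P_inc = |Γ|² = 0.315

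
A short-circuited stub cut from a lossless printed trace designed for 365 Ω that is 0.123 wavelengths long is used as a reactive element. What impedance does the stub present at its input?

βl = 2π × 0.123 = 44.3°
tan(βl) = 0.975
For a short-circuited stub, Z_in = jZ_0·tan(βl)

Z_in ≈ +j356 Ω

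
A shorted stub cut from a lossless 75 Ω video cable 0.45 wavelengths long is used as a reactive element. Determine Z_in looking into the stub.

βl = 2π × 0.45 = 162°
tan(βl) = -0.325
For a shorted stub, Z_in = jZ_0·tan(βl)

Z_in ≈ −j24.4 Ω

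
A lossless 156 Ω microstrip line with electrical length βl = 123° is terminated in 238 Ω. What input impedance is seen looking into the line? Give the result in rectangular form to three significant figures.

Z_in ≈ 123 + j48.9 Ω

tan(βl) = tan(123°) = -1.54
Z_in = Z_0·(Z_L + jZ_0·tanβl)/(Z_0 + jZ_L·tanβl)
     = 156·(238 − j240)/(156 − j366)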